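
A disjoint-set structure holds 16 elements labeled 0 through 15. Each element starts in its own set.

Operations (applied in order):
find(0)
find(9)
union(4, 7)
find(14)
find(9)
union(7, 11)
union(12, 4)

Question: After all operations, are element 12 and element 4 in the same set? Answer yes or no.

Answer: yes

Derivation:
Step 1: find(0) -> no change; set of 0 is {0}
Step 2: find(9) -> no change; set of 9 is {9}
Step 3: union(4, 7) -> merged; set of 4 now {4, 7}
Step 4: find(14) -> no change; set of 14 is {14}
Step 5: find(9) -> no change; set of 9 is {9}
Step 6: union(7, 11) -> merged; set of 7 now {4, 7, 11}
Step 7: union(12, 4) -> merged; set of 12 now {4, 7, 11, 12}
Set of 12: {4, 7, 11, 12}; 4 is a member.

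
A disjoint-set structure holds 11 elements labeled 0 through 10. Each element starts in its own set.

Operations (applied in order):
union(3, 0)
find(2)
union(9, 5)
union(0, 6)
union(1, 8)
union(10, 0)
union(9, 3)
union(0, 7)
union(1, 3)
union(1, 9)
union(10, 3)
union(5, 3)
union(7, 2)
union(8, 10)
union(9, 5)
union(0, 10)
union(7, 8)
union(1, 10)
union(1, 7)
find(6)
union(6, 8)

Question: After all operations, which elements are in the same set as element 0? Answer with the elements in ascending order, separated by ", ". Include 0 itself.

Step 1: union(3, 0) -> merged; set of 3 now {0, 3}
Step 2: find(2) -> no change; set of 2 is {2}
Step 3: union(9, 5) -> merged; set of 9 now {5, 9}
Step 4: union(0, 6) -> merged; set of 0 now {0, 3, 6}
Step 5: union(1, 8) -> merged; set of 1 now {1, 8}
Step 6: union(10, 0) -> merged; set of 10 now {0, 3, 6, 10}
Step 7: union(9, 3) -> merged; set of 9 now {0, 3, 5, 6, 9, 10}
Step 8: union(0, 7) -> merged; set of 0 now {0, 3, 5, 6, 7, 9, 10}
Step 9: union(1, 3) -> merged; set of 1 now {0, 1, 3, 5, 6, 7, 8, 9, 10}
Step 10: union(1, 9) -> already same set; set of 1 now {0, 1, 3, 5, 6, 7, 8, 9, 10}
Step 11: union(10, 3) -> already same set; set of 10 now {0, 1, 3, 5, 6, 7, 8, 9, 10}
Step 12: union(5, 3) -> already same set; set of 5 now {0, 1, 3, 5, 6, 7, 8, 9, 10}
Step 13: union(7, 2) -> merged; set of 7 now {0, 1, 2, 3, 5, 6, 7, 8, 9, 10}
Step 14: union(8, 10) -> already same set; set of 8 now {0, 1, 2, 3, 5, 6, 7, 8, 9, 10}
Step 15: union(9, 5) -> already same set; set of 9 now {0, 1, 2, 3, 5, 6, 7, 8, 9, 10}
Step 16: union(0, 10) -> already same set; set of 0 now {0, 1, 2, 3, 5, 6, 7, 8, 9, 10}
Step 17: union(7, 8) -> already same set; set of 7 now {0, 1, 2, 3, 5, 6, 7, 8, 9, 10}
Step 18: union(1, 10) -> already same set; set of 1 now {0, 1, 2, 3, 5, 6, 7, 8, 9, 10}
Step 19: union(1, 7) -> already same set; set of 1 now {0, 1, 2, 3, 5, 6, 7, 8, 9, 10}
Step 20: find(6) -> no change; set of 6 is {0, 1, 2, 3, 5, 6, 7, 8, 9, 10}
Step 21: union(6, 8) -> already same set; set of 6 now {0, 1, 2, 3, 5, 6, 7, 8, 9, 10}
Component of 0: {0, 1, 2, 3, 5, 6, 7, 8, 9, 10}

Answer: 0, 1, 2, 3, 5, 6, 7, 8, 9, 10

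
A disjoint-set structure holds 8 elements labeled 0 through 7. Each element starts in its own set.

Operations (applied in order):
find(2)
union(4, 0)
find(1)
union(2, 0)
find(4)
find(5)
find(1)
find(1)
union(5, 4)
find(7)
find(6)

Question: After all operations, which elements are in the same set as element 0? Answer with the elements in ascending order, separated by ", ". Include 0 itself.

Answer: 0, 2, 4, 5

Derivation:
Step 1: find(2) -> no change; set of 2 is {2}
Step 2: union(4, 0) -> merged; set of 4 now {0, 4}
Step 3: find(1) -> no change; set of 1 is {1}
Step 4: union(2, 0) -> merged; set of 2 now {0, 2, 4}
Step 5: find(4) -> no change; set of 4 is {0, 2, 4}
Step 6: find(5) -> no change; set of 5 is {5}
Step 7: find(1) -> no change; set of 1 is {1}
Step 8: find(1) -> no change; set of 1 is {1}
Step 9: union(5, 4) -> merged; set of 5 now {0, 2, 4, 5}
Step 10: find(7) -> no change; set of 7 is {7}
Step 11: find(6) -> no change; set of 6 is {6}
Component of 0: {0, 2, 4, 5}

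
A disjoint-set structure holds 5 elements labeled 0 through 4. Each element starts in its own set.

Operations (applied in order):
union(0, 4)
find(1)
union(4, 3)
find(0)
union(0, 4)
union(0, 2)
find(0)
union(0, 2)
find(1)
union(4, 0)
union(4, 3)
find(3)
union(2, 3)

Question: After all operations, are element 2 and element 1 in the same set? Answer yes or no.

Answer: no

Derivation:
Step 1: union(0, 4) -> merged; set of 0 now {0, 4}
Step 2: find(1) -> no change; set of 1 is {1}
Step 3: union(4, 3) -> merged; set of 4 now {0, 3, 4}
Step 4: find(0) -> no change; set of 0 is {0, 3, 4}
Step 5: union(0, 4) -> already same set; set of 0 now {0, 3, 4}
Step 6: union(0, 2) -> merged; set of 0 now {0, 2, 3, 4}
Step 7: find(0) -> no change; set of 0 is {0, 2, 3, 4}
Step 8: union(0, 2) -> already same set; set of 0 now {0, 2, 3, 4}
Step 9: find(1) -> no change; set of 1 is {1}
Step 10: union(4, 0) -> already same set; set of 4 now {0, 2, 3, 4}
Step 11: union(4, 3) -> already same set; set of 4 now {0, 2, 3, 4}
Step 12: find(3) -> no change; set of 3 is {0, 2, 3, 4}
Step 13: union(2, 3) -> already same set; set of 2 now {0, 2, 3, 4}
Set of 2: {0, 2, 3, 4}; 1 is not a member.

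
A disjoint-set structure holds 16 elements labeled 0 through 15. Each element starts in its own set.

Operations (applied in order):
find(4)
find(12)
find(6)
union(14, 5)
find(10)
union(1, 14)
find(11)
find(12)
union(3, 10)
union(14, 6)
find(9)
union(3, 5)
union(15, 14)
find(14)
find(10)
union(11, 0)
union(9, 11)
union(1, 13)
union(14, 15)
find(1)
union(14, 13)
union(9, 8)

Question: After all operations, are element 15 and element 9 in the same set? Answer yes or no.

Step 1: find(4) -> no change; set of 4 is {4}
Step 2: find(12) -> no change; set of 12 is {12}
Step 3: find(6) -> no change; set of 6 is {6}
Step 4: union(14, 5) -> merged; set of 14 now {5, 14}
Step 5: find(10) -> no change; set of 10 is {10}
Step 6: union(1, 14) -> merged; set of 1 now {1, 5, 14}
Step 7: find(11) -> no change; set of 11 is {11}
Step 8: find(12) -> no change; set of 12 is {12}
Step 9: union(3, 10) -> merged; set of 3 now {3, 10}
Step 10: union(14, 6) -> merged; set of 14 now {1, 5, 6, 14}
Step 11: find(9) -> no change; set of 9 is {9}
Step 12: union(3, 5) -> merged; set of 3 now {1, 3, 5, 6, 10, 14}
Step 13: union(15, 14) -> merged; set of 15 now {1, 3, 5, 6, 10, 14, 15}
Step 14: find(14) -> no change; set of 14 is {1, 3, 5, 6, 10, 14, 15}
Step 15: find(10) -> no change; set of 10 is {1, 3, 5, 6, 10, 14, 15}
Step 16: union(11, 0) -> merged; set of 11 now {0, 11}
Step 17: union(9, 11) -> merged; set of 9 now {0, 9, 11}
Step 18: union(1, 13) -> merged; set of 1 now {1, 3, 5, 6, 10, 13, 14, 15}
Step 19: union(14, 15) -> already same set; set of 14 now {1, 3, 5, 6, 10, 13, 14, 15}
Step 20: find(1) -> no change; set of 1 is {1, 3, 5, 6, 10, 13, 14, 15}
Step 21: union(14, 13) -> already same set; set of 14 now {1, 3, 5, 6, 10, 13, 14, 15}
Step 22: union(9, 8) -> merged; set of 9 now {0, 8, 9, 11}
Set of 15: {1, 3, 5, 6, 10, 13, 14, 15}; 9 is not a member.

Answer: no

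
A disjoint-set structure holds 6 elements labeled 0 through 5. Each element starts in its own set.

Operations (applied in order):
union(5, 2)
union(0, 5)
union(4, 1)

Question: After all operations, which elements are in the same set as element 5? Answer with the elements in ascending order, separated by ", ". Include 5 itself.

Answer: 0, 2, 5

Derivation:
Step 1: union(5, 2) -> merged; set of 5 now {2, 5}
Step 2: union(0, 5) -> merged; set of 0 now {0, 2, 5}
Step 3: union(4, 1) -> merged; set of 4 now {1, 4}
Component of 5: {0, 2, 5}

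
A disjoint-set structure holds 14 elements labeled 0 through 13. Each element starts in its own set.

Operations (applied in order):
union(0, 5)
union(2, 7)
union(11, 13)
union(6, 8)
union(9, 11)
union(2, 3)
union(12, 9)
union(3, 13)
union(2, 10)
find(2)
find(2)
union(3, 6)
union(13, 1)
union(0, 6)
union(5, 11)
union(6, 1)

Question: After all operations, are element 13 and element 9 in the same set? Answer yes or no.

Step 1: union(0, 5) -> merged; set of 0 now {0, 5}
Step 2: union(2, 7) -> merged; set of 2 now {2, 7}
Step 3: union(11, 13) -> merged; set of 11 now {11, 13}
Step 4: union(6, 8) -> merged; set of 6 now {6, 8}
Step 5: union(9, 11) -> merged; set of 9 now {9, 11, 13}
Step 6: union(2, 3) -> merged; set of 2 now {2, 3, 7}
Step 7: union(12, 9) -> merged; set of 12 now {9, 11, 12, 13}
Step 8: union(3, 13) -> merged; set of 3 now {2, 3, 7, 9, 11, 12, 13}
Step 9: union(2, 10) -> merged; set of 2 now {2, 3, 7, 9, 10, 11, 12, 13}
Step 10: find(2) -> no change; set of 2 is {2, 3, 7, 9, 10, 11, 12, 13}
Step 11: find(2) -> no change; set of 2 is {2, 3, 7, 9, 10, 11, 12, 13}
Step 12: union(3, 6) -> merged; set of 3 now {2, 3, 6, 7, 8, 9, 10, 11, 12, 13}
Step 13: union(13, 1) -> merged; set of 13 now {1, 2, 3, 6, 7, 8, 9, 10, 11, 12, 13}
Step 14: union(0, 6) -> merged; set of 0 now {0, 1, 2, 3, 5, 6, 7, 8, 9, 10, 11, 12, 13}
Step 15: union(5, 11) -> already same set; set of 5 now {0, 1, 2, 3, 5, 6, 7, 8, 9, 10, 11, 12, 13}
Step 16: union(6, 1) -> already same set; set of 6 now {0, 1, 2, 3, 5, 6, 7, 8, 9, 10, 11, 12, 13}
Set of 13: {0, 1, 2, 3, 5, 6, 7, 8, 9, 10, 11, 12, 13}; 9 is a member.

Answer: yes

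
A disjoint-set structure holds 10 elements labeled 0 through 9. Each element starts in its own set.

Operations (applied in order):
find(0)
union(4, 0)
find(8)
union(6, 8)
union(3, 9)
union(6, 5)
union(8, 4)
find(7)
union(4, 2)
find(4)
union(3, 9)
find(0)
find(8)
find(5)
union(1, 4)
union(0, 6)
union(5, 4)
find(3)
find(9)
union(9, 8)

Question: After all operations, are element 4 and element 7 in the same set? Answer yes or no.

Step 1: find(0) -> no change; set of 0 is {0}
Step 2: union(4, 0) -> merged; set of 4 now {0, 4}
Step 3: find(8) -> no change; set of 8 is {8}
Step 4: union(6, 8) -> merged; set of 6 now {6, 8}
Step 5: union(3, 9) -> merged; set of 3 now {3, 9}
Step 6: union(6, 5) -> merged; set of 6 now {5, 6, 8}
Step 7: union(8, 4) -> merged; set of 8 now {0, 4, 5, 6, 8}
Step 8: find(7) -> no change; set of 7 is {7}
Step 9: union(4, 2) -> merged; set of 4 now {0, 2, 4, 5, 6, 8}
Step 10: find(4) -> no change; set of 4 is {0, 2, 4, 5, 6, 8}
Step 11: union(3, 9) -> already same set; set of 3 now {3, 9}
Step 12: find(0) -> no change; set of 0 is {0, 2, 4, 5, 6, 8}
Step 13: find(8) -> no change; set of 8 is {0, 2, 4, 5, 6, 8}
Step 14: find(5) -> no change; set of 5 is {0, 2, 4, 5, 6, 8}
Step 15: union(1, 4) -> merged; set of 1 now {0, 1, 2, 4, 5, 6, 8}
Step 16: union(0, 6) -> already same set; set of 0 now {0, 1, 2, 4, 5, 6, 8}
Step 17: union(5, 4) -> already same set; set of 5 now {0, 1, 2, 4, 5, 6, 8}
Step 18: find(3) -> no change; set of 3 is {3, 9}
Step 19: find(9) -> no change; set of 9 is {3, 9}
Step 20: union(9, 8) -> merged; set of 9 now {0, 1, 2, 3, 4, 5, 6, 8, 9}
Set of 4: {0, 1, 2, 3, 4, 5, 6, 8, 9}; 7 is not a member.

Answer: no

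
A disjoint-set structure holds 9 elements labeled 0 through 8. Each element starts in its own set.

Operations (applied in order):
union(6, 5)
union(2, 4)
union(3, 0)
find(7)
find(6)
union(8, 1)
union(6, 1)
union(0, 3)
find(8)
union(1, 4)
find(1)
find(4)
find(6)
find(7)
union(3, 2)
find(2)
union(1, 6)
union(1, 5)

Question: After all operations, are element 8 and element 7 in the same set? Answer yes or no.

Step 1: union(6, 5) -> merged; set of 6 now {5, 6}
Step 2: union(2, 4) -> merged; set of 2 now {2, 4}
Step 3: union(3, 0) -> merged; set of 3 now {0, 3}
Step 4: find(7) -> no change; set of 7 is {7}
Step 5: find(6) -> no change; set of 6 is {5, 6}
Step 6: union(8, 1) -> merged; set of 8 now {1, 8}
Step 7: union(6, 1) -> merged; set of 6 now {1, 5, 6, 8}
Step 8: union(0, 3) -> already same set; set of 0 now {0, 3}
Step 9: find(8) -> no change; set of 8 is {1, 5, 6, 8}
Step 10: union(1, 4) -> merged; set of 1 now {1, 2, 4, 5, 6, 8}
Step 11: find(1) -> no change; set of 1 is {1, 2, 4, 5, 6, 8}
Step 12: find(4) -> no change; set of 4 is {1, 2, 4, 5, 6, 8}
Step 13: find(6) -> no change; set of 6 is {1, 2, 4, 5, 6, 8}
Step 14: find(7) -> no change; set of 7 is {7}
Step 15: union(3, 2) -> merged; set of 3 now {0, 1, 2, 3, 4, 5, 6, 8}
Step 16: find(2) -> no change; set of 2 is {0, 1, 2, 3, 4, 5, 6, 8}
Step 17: union(1, 6) -> already same set; set of 1 now {0, 1, 2, 3, 4, 5, 6, 8}
Step 18: union(1, 5) -> already same set; set of 1 now {0, 1, 2, 3, 4, 5, 6, 8}
Set of 8: {0, 1, 2, 3, 4, 5, 6, 8}; 7 is not a member.

Answer: no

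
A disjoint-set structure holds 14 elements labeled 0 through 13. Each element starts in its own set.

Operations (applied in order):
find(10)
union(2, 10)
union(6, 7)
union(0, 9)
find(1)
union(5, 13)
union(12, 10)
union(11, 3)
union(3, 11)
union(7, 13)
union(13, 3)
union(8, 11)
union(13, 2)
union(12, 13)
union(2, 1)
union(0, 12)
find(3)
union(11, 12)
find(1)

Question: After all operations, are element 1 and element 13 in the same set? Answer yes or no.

Answer: yes

Derivation:
Step 1: find(10) -> no change; set of 10 is {10}
Step 2: union(2, 10) -> merged; set of 2 now {2, 10}
Step 3: union(6, 7) -> merged; set of 6 now {6, 7}
Step 4: union(0, 9) -> merged; set of 0 now {0, 9}
Step 5: find(1) -> no change; set of 1 is {1}
Step 6: union(5, 13) -> merged; set of 5 now {5, 13}
Step 7: union(12, 10) -> merged; set of 12 now {2, 10, 12}
Step 8: union(11, 3) -> merged; set of 11 now {3, 11}
Step 9: union(3, 11) -> already same set; set of 3 now {3, 11}
Step 10: union(7, 13) -> merged; set of 7 now {5, 6, 7, 13}
Step 11: union(13, 3) -> merged; set of 13 now {3, 5, 6, 7, 11, 13}
Step 12: union(8, 11) -> merged; set of 8 now {3, 5, 6, 7, 8, 11, 13}
Step 13: union(13, 2) -> merged; set of 13 now {2, 3, 5, 6, 7, 8, 10, 11, 12, 13}
Step 14: union(12, 13) -> already same set; set of 12 now {2, 3, 5, 6, 7, 8, 10, 11, 12, 13}
Step 15: union(2, 1) -> merged; set of 2 now {1, 2, 3, 5, 6, 7, 8, 10, 11, 12, 13}
Step 16: union(0, 12) -> merged; set of 0 now {0, 1, 2, 3, 5, 6, 7, 8, 9, 10, 11, 12, 13}
Step 17: find(3) -> no change; set of 3 is {0, 1, 2, 3, 5, 6, 7, 8, 9, 10, 11, 12, 13}
Step 18: union(11, 12) -> already same set; set of 11 now {0, 1, 2, 3, 5, 6, 7, 8, 9, 10, 11, 12, 13}
Step 19: find(1) -> no change; set of 1 is {0, 1, 2, 3, 5, 6, 7, 8, 9, 10, 11, 12, 13}
Set of 1: {0, 1, 2, 3, 5, 6, 7, 8, 9, 10, 11, 12, 13}; 13 is a member.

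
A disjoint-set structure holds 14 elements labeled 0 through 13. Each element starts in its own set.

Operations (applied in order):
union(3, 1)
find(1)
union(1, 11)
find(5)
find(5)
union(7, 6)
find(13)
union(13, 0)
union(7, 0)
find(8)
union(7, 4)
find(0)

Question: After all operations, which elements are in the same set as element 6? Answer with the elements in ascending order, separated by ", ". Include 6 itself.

Step 1: union(3, 1) -> merged; set of 3 now {1, 3}
Step 2: find(1) -> no change; set of 1 is {1, 3}
Step 3: union(1, 11) -> merged; set of 1 now {1, 3, 11}
Step 4: find(5) -> no change; set of 5 is {5}
Step 5: find(5) -> no change; set of 5 is {5}
Step 6: union(7, 6) -> merged; set of 7 now {6, 7}
Step 7: find(13) -> no change; set of 13 is {13}
Step 8: union(13, 0) -> merged; set of 13 now {0, 13}
Step 9: union(7, 0) -> merged; set of 7 now {0, 6, 7, 13}
Step 10: find(8) -> no change; set of 8 is {8}
Step 11: union(7, 4) -> merged; set of 7 now {0, 4, 6, 7, 13}
Step 12: find(0) -> no change; set of 0 is {0, 4, 6, 7, 13}
Component of 6: {0, 4, 6, 7, 13}

Answer: 0, 4, 6, 7, 13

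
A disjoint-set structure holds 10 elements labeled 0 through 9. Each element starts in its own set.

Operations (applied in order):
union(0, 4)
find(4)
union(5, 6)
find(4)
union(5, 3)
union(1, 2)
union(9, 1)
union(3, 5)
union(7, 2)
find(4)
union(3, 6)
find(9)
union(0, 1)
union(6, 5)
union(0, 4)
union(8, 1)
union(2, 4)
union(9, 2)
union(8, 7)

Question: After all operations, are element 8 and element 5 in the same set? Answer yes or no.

Answer: no

Derivation:
Step 1: union(0, 4) -> merged; set of 0 now {0, 4}
Step 2: find(4) -> no change; set of 4 is {0, 4}
Step 3: union(5, 6) -> merged; set of 5 now {5, 6}
Step 4: find(4) -> no change; set of 4 is {0, 4}
Step 5: union(5, 3) -> merged; set of 5 now {3, 5, 6}
Step 6: union(1, 2) -> merged; set of 1 now {1, 2}
Step 7: union(9, 1) -> merged; set of 9 now {1, 2, 9}
Step 8: union(3, 5) -> already same set; set of 3 now {3, 5, 6}
Step 9: union(7, 2) -> merged; set of 7 now {1, 2, 7, 9}
Step 10: find(4) -> no change; set of 4 is {0, 4}
Step 11: union(3, 6) -> already same set; set of 3 now {3, 5, 6}
Step 12: find(9) -> no change; set of 9 is {1, 2, 7, 9}
Step 13: union(0, 1) -> merged; set of 0 now {0, 1, 2, 4, 7, 9}
Step 14: union(6, 5) -> already same set; set of 6 now {3, 5, 6}
Step 15: union(0, 4) -> already same set; set of 0 now {0, 1, 2, 4, 7, 9}
Step 16: union(8, 1) -> merged; set of 8 now {0, 1, 2, 4, 7, 8, 9}
Step 17: union(2, 4) -> already same set; set of 2 now {0, 1, 2, 4, 7, 8, 9}
Step 18: union(9, 2) -> already same set; set of 9 now {0, 1, 2, 4, 7, 8, 9}
Step 19: union(8, 7) -> already same set; set of 8 now {0, 1, 2, 4, 7, 8, 9}
Set of 8: {0, 1, 2, 4, 7, 8, 9}; 5 is not a member.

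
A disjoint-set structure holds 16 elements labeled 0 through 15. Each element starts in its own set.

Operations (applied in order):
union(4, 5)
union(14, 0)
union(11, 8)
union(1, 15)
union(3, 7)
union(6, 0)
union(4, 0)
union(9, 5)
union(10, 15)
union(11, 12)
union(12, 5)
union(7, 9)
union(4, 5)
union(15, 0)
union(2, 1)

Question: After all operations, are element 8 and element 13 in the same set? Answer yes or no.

Step 1: union(4, 5) -> merged; set of 4 now {4, 5}
Step 2: union(14, 0) -> merged; set of 14 now {0, 14}
Step 3: union(11, 8) -> merged; set of 11 now {8, 11}
Step 4: union(1, 15) -> merged; set of 1 now {1, 15}
Step 5: union(3, 7) -> merged; set of 3 now {3, 7}
Step 6: union(6, 0) -> merged; set of 6 now {0, 6, 14}
Step 7: union(4, 0) -> merged; set of 4 now {0, 4, 5, 6, 14}
Step 8: union(9, 5) -> merged; set of 9 now {0, 4, 5, 6, 9, 14}
Step 9: union(10, 15) -> merged; set of 10 now {1, 10, 15}
Step 10: union(11, 12) -> merged; set of 11 now {8, 11, 12}
Step 11: union(12, 5) -> merged; set of 12 now {0, 4, 5, 6, 8, 9, 11, 12, 14}
Step 12: union(7, 9) -> merged; set of 7 now {0, 3, 4, 5, 6, 7, 8, 9, 11, 12, 14}
Step 13: union(4, 5) -> already same set; set of 4 now {0, 3, 4, 5, 6, 7, 8, 9, 11, 12, 14}
Step 14: union(15, 0) -> merged; set of 15 now {0, 1, 3, 4, 5, 6, 7, 8, 9, 10, 11, 12, 14, 15}
Step 15: union(2, 1) -> merged; set of 2 now {0, 1, 2, 3, 4, 5, 6, 7, 8, 9, 10, 11, 12, 14, 15}
Set of 8: {0, 1, 2, 3, 4, 5, 6, 7, 8, 9, 10, 11, 12, 14, 15}; 13 is not a member.

Answer: no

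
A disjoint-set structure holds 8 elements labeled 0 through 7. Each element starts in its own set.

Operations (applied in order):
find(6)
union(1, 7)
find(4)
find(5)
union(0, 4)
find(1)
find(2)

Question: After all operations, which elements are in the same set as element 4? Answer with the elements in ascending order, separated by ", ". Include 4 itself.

Step 1: find(6) -> no change; set of 6 is {6}
Step 2: union(1, 7) -> merged; set of 1 now {1, 7}
Step 3: find(4) -> no change; set of 4 is {4}
Step 4: find(5) -> no change; set of 5 is {5}
Step 5: union(0, 4) -> merged; set of 0 now {0, 4}
Step 6: find(1) -> no change; set of 1 is {1, 7}
Step 7: find(2) -> no change; set of 2 is {2}
Component of 4: {0, 4}

Answer: 0, 4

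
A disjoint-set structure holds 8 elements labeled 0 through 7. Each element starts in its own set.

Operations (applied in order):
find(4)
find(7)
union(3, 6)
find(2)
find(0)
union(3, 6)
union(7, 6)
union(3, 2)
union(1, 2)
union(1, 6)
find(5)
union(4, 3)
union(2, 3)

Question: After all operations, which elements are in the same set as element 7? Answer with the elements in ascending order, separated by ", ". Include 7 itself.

Step 1: find(4) -> no change; set of 4 is {4}
Step 2: find(7) -> no change; set of 7 is {7}
Step 3: union(3, 6) -> merged; set of 3 now {3, 6}
Step 4: find(2) -> no change; set of 2 is {2}
Step 5: find(0) -> no change; set of 0 is {0}
Step 6: union(3, 6) -> already same set; set of 3 now {3, 6}
Step 7: union(7, 6) -> merged; set of 7 now {3, 6, 7}
Step 8: union(3, 2) -> merged; set of 3 now {2, 3, 6, 7}
Step 9: union(1, 2) -> merged; set of 1 now {1, 2, 3, 6, 7}
Step 10: union(1, 6) -> already same set; set of 1 now {1, 2, 3, 6, 7}
Step 11: find(5) -> no change; set of 5 is {5}
Step 12: union(4, 3) -> merged; set of 4 now {1, 2, 3, 4, 6, 7}
Step 13: union(2, 3) -> already same set; set of 2 now {1, 2, 3, 4, 6, 7}
Component of 7: {1, 2, 3, 4, 6, 7}

Answer: 1, 2, 3, 4, 6, 7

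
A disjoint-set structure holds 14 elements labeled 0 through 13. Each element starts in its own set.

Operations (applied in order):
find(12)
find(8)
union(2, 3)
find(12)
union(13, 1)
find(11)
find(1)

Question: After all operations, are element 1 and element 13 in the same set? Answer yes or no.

Answer: yes

Derivation:
Step 1: find(12) -> no change; set of 12 is {12}
Step 2: find(8) -> no change; set of 8 is {8}
Step 3: union(2, 3) -> merged; set of 2 now {2, 3}
Step 4: find(12) -> no change; set of 12 is {12}
Step 5: union(13, 1) -> merged; set of 13 now {1, 13}
Step 6: find(11) -> no change; set of 11 is {11}
Step 7: find(1) -> no change; set of 1 is {1, 13}
Set of 1: {1, 13}; 13 is a member.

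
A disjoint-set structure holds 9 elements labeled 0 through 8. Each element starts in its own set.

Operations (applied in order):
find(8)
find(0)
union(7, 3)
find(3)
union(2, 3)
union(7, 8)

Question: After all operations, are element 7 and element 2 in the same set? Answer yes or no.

Step 1: find(8) -> no change; set of 8 is {8}
Step 2: find(0) -> no change; set of 0 is {0}
Step 3: union(7, 3) -> merged; set of 7 now {3, 7}
Step 4: find(3) -> no change; set of 3 is {3, 7}
Step 5: union(2, 3) -> merged; set of 2 now {2, 3, 7}
Step 6: union(7, 8) -> merged; set of 7 now {2, 3, 7, 8}
Set of 7: {2, 3, 7, 8}; 2 is a member.

Answer: yes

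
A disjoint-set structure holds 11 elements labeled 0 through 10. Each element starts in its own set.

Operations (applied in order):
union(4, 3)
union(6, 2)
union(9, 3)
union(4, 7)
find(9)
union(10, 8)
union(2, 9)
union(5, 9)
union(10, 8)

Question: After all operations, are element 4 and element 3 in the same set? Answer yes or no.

Answer: yes

Derivation:
Step 1: union(4, 3) -> merged; set of 4 now {3, 4}
Step 2: union(6, 2) -> merged; set of 6 now {2, 6}
Step 3: union(9, 3) -> merged; set of 9 now {3, 4, 9}
Step 4: union(4, 7) -> merged; set of 4 now {3, 4, 7, 9}
Step 5: find(9) -> no change; set of 9 is {3, 4, 7, 9}
Step 6: union(10, 8) -> merged; set of 10 now {8, 10}
Step 7: union(2, 9) -> merged; set of 2 now {2, 3, 4, 6, 7, 9}
Step 8: union(5, 9) -> merged; set of 5 now {2, 3, 4, 5, 6, 7, 9}
Step 9: union(10, 8) -> already same set; set of 10 now {8, 10}
Set of 4: {2, 3, 4, 5, 6, 7, 9}; 3 is a member.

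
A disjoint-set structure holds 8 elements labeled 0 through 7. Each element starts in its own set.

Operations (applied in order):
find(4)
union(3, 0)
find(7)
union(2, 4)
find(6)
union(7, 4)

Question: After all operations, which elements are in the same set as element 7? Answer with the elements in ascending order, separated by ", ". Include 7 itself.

Answer: 2, 4, 7

Derivation:
Step 1: find(4) -> no change; set of 4 is {4}
Step 2: union(3, 0) -> merged; set of 3 now {0, 3}
Step 3: find(7) -> no change; set of 7 is {7}
Step 4: union(2, 4) -> merged; set of 2 now {2, 4}
Step 5: find(6) -> no change; set of 6 is {6}
Step 6: union(7, 4) -> merged; set of 7 now {2, 4, 7}
Component of 7: {2, 4, 7}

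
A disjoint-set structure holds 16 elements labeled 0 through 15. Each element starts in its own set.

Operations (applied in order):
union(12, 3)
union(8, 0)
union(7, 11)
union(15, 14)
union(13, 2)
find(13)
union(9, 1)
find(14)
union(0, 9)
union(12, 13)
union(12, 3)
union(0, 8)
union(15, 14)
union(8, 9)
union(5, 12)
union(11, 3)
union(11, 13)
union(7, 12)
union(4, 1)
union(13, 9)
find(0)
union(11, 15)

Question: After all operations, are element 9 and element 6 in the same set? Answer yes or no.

Step 1: union(12, 3) -> merged; set of 12 now {3, 12}
Step 2: union(8, 0) -> merged; set of 8 now {0, 8}
Step 3: union(7, 11) -> merged; set of 7 now {7, 11}
Step 4: union(15, 14) -> merged; set of 15 now {14, 15}
Step 5: union(13, 2) -> merged; set of 13 now {2, 13}
Step 6: find(13) -> no change; set of 13 is {2, 13}
Step 7: union(9, 1) -> merged; set of 9 now {1, 9}
Step 8: find(14) -> no change; set of 14 is {14, 15}
Step 9: union(0, 9) -> merged; set of 0 now {0, 1, 8, 9}
Step 10: union(12, 13) -> merged; set of 12 now {2, 3, 12, 13}
Step 11: union(12, 3) -> already same set; set of 12 now {2, 3, 12, 13}
Step 12: union(0, 8) -> already same set; set of 0 now {0, 1, 8, 9}
Step 13: union(15, 14) -> already same set; set of 15 now {14, 15}
Step 14: union(8, 9) -> already same set; set of 8 now {0, 1, 8, 9}
Step 15: union(5, 12) -> merged; set of 5 now {2, 3, 5, 12, 13}
Step 16: union(11, 3) -> merged; set of 11 now {2, 3, 5, 7, 11, 12, 13}
Step 17: union(11, 13) -> already same set; set of 11 now {2, 3, 5, 7, 11, 12, 13}
Step 18: union(7, 12) -> already same set; set of 7 now {2, 3, 5, 7, 11, 12, 13}
Step 19: union(4, 1) -> merged; set of 4 now {0, 1, 4, 8, 9}
Step 20: union(13, 9) -> merged; set of 13 now {0, 1, 2, 3, 4, 5, 7, 8, 9, 11, 12, 13}
Step 21: find(0) -> no change; set of 0 is {0, 1, 2, 3, 4, 5, 7, 8, 9, 11, 12, 13}
Step 22: union(11, 15) -> merged; set of 11 now {0, 1, 2, 3, 4, 5, 7, 8, 9, 11, 12, 13, 14, 15}
Set of 9: {0, 1, 2, 3, 4, 5, 7, 8, 9, 11, 12, 13, 14, 15}; 6 is not a member.

Answer: no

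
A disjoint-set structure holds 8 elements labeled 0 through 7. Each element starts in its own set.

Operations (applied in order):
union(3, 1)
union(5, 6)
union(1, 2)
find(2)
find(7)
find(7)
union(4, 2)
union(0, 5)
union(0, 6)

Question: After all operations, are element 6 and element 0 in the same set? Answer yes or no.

Step 1: union(3, 1) -> merged; set of 3 now {1, 3}
Step 2: union(5, 6) -> merged; set of 5 now {5, 6}
Step 3: union(1, 2) -> merged; set of 1 now {1, 2, 3}
Step 4: find(2) -> no change; set of 2 is {1, 2, 3}
Step 5: find(7) -> no change; set of 7 is {7}
Step 6: find(7) -> no change; set of 7 is {7}
Step 7: union(4, 2) -> merged; set of 4 now {1, 2, 3, 4}
Step 8: union(0, 5) -> merged; set of 0 now {0, 5, 6}
Step 9: union(0, 6) -> already same set; set of 0 now {0, 5, 6}
Set of 6: {0, 5, 6}; 0 is a member.

Answer: yes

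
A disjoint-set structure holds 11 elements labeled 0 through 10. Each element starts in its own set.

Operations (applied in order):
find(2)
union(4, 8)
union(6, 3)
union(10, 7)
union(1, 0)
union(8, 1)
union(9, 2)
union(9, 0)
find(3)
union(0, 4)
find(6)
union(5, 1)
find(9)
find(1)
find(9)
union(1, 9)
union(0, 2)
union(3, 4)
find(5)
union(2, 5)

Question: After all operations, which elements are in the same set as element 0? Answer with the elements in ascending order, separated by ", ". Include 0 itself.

Answer: 0, 1, 2, 3, 4, 5, 6, 8, 9

Derivation:
Step 1: find(2) -> no change; set of 2 is {2}
Step 2: union(4, 8) -> merged; set of 4 now {4, 8}
Step 3: union(6, 3) -> merged; set of 6 now {3, 6}
Step 4: union(10, 7) -> merged; set of 10 now {7, 10}
Step 5: union(1, 0) -> merged; set of 1 now {0, 1}
Step 6: union(8, 1) -> merged; set of 8 now {0, 1, 4, 8}
Step 7: union(9, 2) -> merged; set of 9 now {2, 9}
Step 8: union(9, 0) -> merged; set of 9 now {0, 1, 2, 4, 8, 9}
Step 9: find(3) -> no change; set of 3 is {3, 6}
Step 10: union(0, 4) -> already same set; set of 0 now {0, 1, 2, 4, 8, 9}
Step 11: find(6) -> no change; set of 6 is {3, 6}
Step 12: union(5, 1) -> merged; set of 5 now {0, 1, 2, 4, 5, 8, 9}
Step 13: find(9) -> no change; set of 9 is {0, 1, 2, 4, 5, 8, 9}
Step 14: find(1) -> no change; set of 1 is {0, 1, 2, 4, 5, 8, 9}
Step 15: find(9) -> no change; set of 9 is {0, 1, 2, 4, 5, 8, 9}
Step 16: union(1, 9) -> already same set; set of 1 now {0, 1, 2, 4, 5, 8, 9}
Step 17: union(0, 2) -> already same set; set of 0 now {0, 1, 2, 4, 5, 8, 9}
Step 18: union(3, 4) -> merged; set of 3 now {0, 1, 2, 3, 4, 5, 6, 8, 9}
Step 19: find(5) -> no change; set of 5 is {0, 1, 2, 3, 4, 5, 6, 8, 9}
Step 20: union(2, 5) -> already same set; set of 2 now {0, 1, 2, 3, 4, 5, 6, 8, 9}
Component of 0: {0, 1, 2, 3, 4, 5, 6, 8, 9}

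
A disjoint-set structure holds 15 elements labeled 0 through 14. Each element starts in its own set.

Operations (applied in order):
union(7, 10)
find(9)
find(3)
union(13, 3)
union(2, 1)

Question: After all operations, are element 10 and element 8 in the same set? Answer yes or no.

Step 1: union(7, 10) -> merged; set of 7 now {7, 10}
Step 2: find(9) -> no change; set of 9 is {9}
Step 3: find(3) -> no change; set of 3 is {3}
Step 4: union(13, 3) -> merged; set of 13 now {3, 13}
Step 5: union(2, 1) -> merged; set of 2 now {1, 2}
Set of 10: {7, 10}; 8 is not a member.

Answer: no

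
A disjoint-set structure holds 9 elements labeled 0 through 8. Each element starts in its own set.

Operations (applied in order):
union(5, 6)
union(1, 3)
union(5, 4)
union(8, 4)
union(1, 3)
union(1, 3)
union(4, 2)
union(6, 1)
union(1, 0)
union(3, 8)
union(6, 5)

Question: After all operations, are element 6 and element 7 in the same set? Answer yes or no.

Answer: no

Derivation:
Step 1: union(5, 6) -> merged; set of 5 now {5, 6}
Step 2: union(1, 3) -> merged; set of 1 now {1, 3}
Step 3: union(5, 4) -> merged; set of 5 now {4, 5, 6}
Step 4: union(8, 4) -> merged; set of 8 now {4, 5, 6, 8}
Step 5: union(1, 3) -> already same set; set of 1 now {1, 3}
Step 6: union(1, 3) -> already same set; set of 1 now {1, 3}
Step 7: union(4, 2) -> merged; set of 4 now {2, 4, 5, 6, 8}
Step 8: union(6, 1) -> merged; set of 6 now {1, 2, 3, 4, 5, 6, 8}
Step 9: union(1, 0) -> merged; set of 1 now {0, 1, 2, 3, 4, 5, 6, 8}
Step 10: union(3, 8) -> already same set; set of 3 now {0, 1, 2, 3, 4, 5, 6, 8}
Step 11: union(6, 5) -> already same set; set of 6 now {0, 1, 2, 3, 4, 5, 6, 8}
Set of 6: {0, 1, 2, 3, 4, 5, 6, 8}; 7 is not a member.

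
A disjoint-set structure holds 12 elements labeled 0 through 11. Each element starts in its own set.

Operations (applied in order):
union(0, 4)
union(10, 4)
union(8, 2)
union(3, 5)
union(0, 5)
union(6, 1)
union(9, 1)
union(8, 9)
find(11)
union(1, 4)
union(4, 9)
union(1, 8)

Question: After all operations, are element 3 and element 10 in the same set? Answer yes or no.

Step 1: union(0, 4) -> merged; set of 0 now {0, 4}
Step 2: union(10, 4) -> merged; set of 10 now {0, 4, 10}
Step 3: union(8, 2) -> merged; set of 8 now {2, 8}
Step 4: union(3, 5) -> merged; set of 3 now {3, 5}
Step 5: union(0, 5) -> merged; set of 0 now {0, 3, 4, 5, 10}
Step 6: union(6, 1) -> merged; set of 6 now {1, 6}
Step 7: union(9, 1) -> merged; set of 9 now {1, 6, 9}
Step 8: union(8, 9) -> merged; set of 8 now {1, 2, 6, 8, 9}
Step 9: find(11) -> no change; set of 11 is {11}
Step 10: union(1, 4) -> merged; set of 1 now {0, 1, 2, 3, 4, 5, 6, 8, 9, 10}
Step 11: union(4, 9) -> already same set; set of 4 now {0, 1, 2, 3, 4, 5, 6, 8, 9, 10}
Step 12: union(1, 8) -> already same set; set of 1 now {0, 1, 2, 3, 4, 5, 6, 8, 9, 10}
Set of 3: {0, 1, 2, 3, 4, 5, 6, 8, 9, 10}; 10 is a member.

Answer: yes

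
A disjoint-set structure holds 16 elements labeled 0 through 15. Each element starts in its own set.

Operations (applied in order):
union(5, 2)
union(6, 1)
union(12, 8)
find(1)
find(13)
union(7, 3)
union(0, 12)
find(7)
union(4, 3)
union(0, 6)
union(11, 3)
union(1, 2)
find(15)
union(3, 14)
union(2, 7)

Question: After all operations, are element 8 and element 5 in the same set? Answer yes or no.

Answer: yes

Derivation:
Step 1: union(5, 2) -> merged; set of 5 now {2, 5}
Step 2: union(6, 1) -> merged; set of 6 now {1, 6}
Step 3: union(12, 8) -> merged; set of 12 now {8, 12}
Step 4: find(1) -> no change; set of 1 is {1, 6}
Step 5: find(13) -> no change; set of 13 is {13}
Step 6: union(7, 3) -> merged; set of 7 now {3, 7}
Step 7: union(0, 12) -> merged; set of 0 now {0, 8, 12}
Step 8: find(7) -> no change; set of 7 is {3, 7}
Step 9: union(4, 3) -> merged; set of 4 now {3, 4, 7}
Step 10: union(0, 6) -> merged; set of 0 now {0, 1, 6, 8, 12}
Step 11: union(11, 3) -> merged; set of 11 now {3, 4, 7, 11}
Step 12: union(1, 2) -> merged; set of 1 now {0, 1, 2, 5, 6, 8, 12}
Step 13: find(15) -> no change; set of 15 is {15}
Step 14: union(3, 14) -> merged; set of 3 now {3, 4, 7, 11, 14}
Step 15: union(2, 7) -> merged; set of 2 now {0, 1, 2, 3, 4, 5, 6, 7, 8, 11, 12, 14}
Set of 8: {0, 1, 2, 3, 4, 5, 6, 7, 8, 11, 12, 14}; 5 is a member.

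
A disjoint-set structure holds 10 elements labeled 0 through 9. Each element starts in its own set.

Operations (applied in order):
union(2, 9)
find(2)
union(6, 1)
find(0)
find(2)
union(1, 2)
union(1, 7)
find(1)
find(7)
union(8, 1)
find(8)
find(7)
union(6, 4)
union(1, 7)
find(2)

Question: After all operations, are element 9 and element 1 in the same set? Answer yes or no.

Step 1: union(2, 9) -> merged; set of 2 now {2, 9}
Step 2: find(2) -> no change; set of 2 is {2, 9}
Step 3: union(6, 1) -> merged; set of 6 now {1, 6}
Step 4: find(0) -> no change; set of 0 is {0}
Step 5: find(2) -> no change; set of 2 is {2, 9}
Step 6: union(1, 2) -> merged; set of 1 now {1, 2, 6, 9}
Step 7: union(1, 7) -> merged; set of 1 now {1, 2, 6, 7, 9}
Step 8: find(1) -> no change; set of 1 is {1, 2, 6, 7, 9}
Step 9: find(7) -> no change; set of 7 is {1, 2, 6, 7, 9}
Step 10: union(8, 1) -> merged; set of 8 now {1, 2, 6, 7, 8, 9}
Step 11: find(8) -> no change; set of 8 is {1, 2, 6, 7, 8, 9}
Step 12: find(7) -> no change; set of 7 is {1, 2, 6, 7, 8, 9}
Step 13: union(6, 4) -> merged; set of 6 now {1, 2, 4, 6, 7, 8, 9}
Step 14: union(1, 7) -> already same set; set of 1 now {1, 2, 4, 6, 7, 8, 9}
Step 15: find(2) -> no change; set of 2 is {1, 2, 4, 6, 7, 8, 9}
Set of 9: {1, 2, 4, 6, 7, 8, 9}; 1 is a member.

Answer: yes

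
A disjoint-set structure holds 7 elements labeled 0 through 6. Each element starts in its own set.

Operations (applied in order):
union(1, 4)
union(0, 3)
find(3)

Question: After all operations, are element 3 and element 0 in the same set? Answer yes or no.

Step 1: union(1, 4) -> merged; set of 1 now {1, 4}
Step 2: union(0, 3) -> merged; set of 0 now {0, 3}
Step 3: find(3) -> no change; set of 3 is {0, 3}
Set of 3: {0, 3}; 0 is a member.

Answer: yes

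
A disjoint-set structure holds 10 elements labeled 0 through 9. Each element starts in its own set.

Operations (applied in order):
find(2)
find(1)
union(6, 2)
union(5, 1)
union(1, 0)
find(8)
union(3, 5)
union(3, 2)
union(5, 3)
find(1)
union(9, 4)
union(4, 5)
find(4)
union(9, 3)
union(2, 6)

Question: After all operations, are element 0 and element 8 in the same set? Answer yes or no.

Step 1: find(2) -> no change; set of 2 is {2}
Step 2: find(1) -> no change; set of 1 is {1}
Step 3: union(6, 2) -> merged; set of 6 now {2, 6}
Step 4: union(5, 1) -> merged; set of 5 now {1, 5}
Step 5: union(1, 0) -> merged; set of 1 now {0, 1, 5}
Step 6: find(8) -> no change; set of 8 is {8}
Step 7: union(3, 5) -> merged; set of 3 now {0, 1, 3, 5}
Step 8: union(3, 2) -> merged; set of 3 now {0, 1, 2, 3, 5, 6}
Step 9: union(5, 3) -> already same set; set of 5 now {0, 1, 2, 3, 5, 6}
Step 10: find(1) -> no change; set of 1 is {0, 1, 2, 3, 5, 6}
Step 11: union(9, 4) -> merged; set of 9 now {4, 9}
Step 12: union(4, 5) -> merged; set of 4 now {0, 1, 2, 3, 4, 5, 6, 9}
Step 13: find(4) -> no change; set of 4 is {0, 1, 2, 3, 4, 5, 6, 9}
Step 14: union(9, 3) -> already same set; set of 9 now {0, 1, 2, 3, 4, 5, 6, 9}
Step 15: union(2, 6) -> already same set; set of 2 now {0, 1, 2, 3, 4, 5, 6, 9}
Set of 0: {0, 1, 2, 3, 4, 5, 6, 9}; 8 is not a member.

Answer: no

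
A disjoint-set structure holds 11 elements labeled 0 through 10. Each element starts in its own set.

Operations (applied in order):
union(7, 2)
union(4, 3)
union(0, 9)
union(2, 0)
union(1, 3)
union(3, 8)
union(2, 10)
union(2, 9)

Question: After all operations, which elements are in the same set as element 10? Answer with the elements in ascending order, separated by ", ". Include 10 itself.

Step 1: union(7, 2) -> merged; set of 7 now {2, 7}
Step 2: union(4, 3) -> merged; set of 4 now {3, 4}
Step 3: union(0, 9) -> merged; set of 0 now {0, 9}
Step 4: union(2, 0) -> merged; set of 2 now {0, 2, 7, 9}
Step 5: union(1, 3) -> merged; set of 1 now {1, 3, 4}
Step 6: union(3, 8) -> merged; set of 3 now {1, 3, 4, 8}
Step 7: union(2, 10) -> merged; set of 2 now {0, 2, 7, 9, 10}
Step 8: union(2, 9) -> already same set; set of 2 now {0, 2, 7, 9, 10}
Component of 10: {0, 2, 7, 9, 10}

Answer: 0, 2, 7, 9, 10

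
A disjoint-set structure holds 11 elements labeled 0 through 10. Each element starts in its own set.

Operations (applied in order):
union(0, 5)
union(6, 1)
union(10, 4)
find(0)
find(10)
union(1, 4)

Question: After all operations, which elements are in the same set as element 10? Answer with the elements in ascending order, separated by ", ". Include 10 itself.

Step 1: union(0, 5) -> merged; set of 0 now {0, 5}
Step 2: union(6, 1) -> merged; set of 6 now {1, 6}
Step 3: union(10, 4) -> merged; set of 10 now {4, 10}
Step 4: find(0) -> no change; set of 0 is {0, 5}
Step 5: find(10) -> no change; set of 10 is {4, 10}
Step 6: union(1, 4) -> merged; set of 1 now {1, 4, 6, 10}
Component of 10: {1, 4, 6, 10}

Answer: 1, 4, 6, 10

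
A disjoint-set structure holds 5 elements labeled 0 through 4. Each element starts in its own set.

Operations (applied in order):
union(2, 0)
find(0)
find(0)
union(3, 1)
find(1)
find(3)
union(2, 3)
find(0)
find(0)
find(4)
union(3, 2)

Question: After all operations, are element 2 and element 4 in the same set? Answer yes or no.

Answer: no

Derivation:
Step 1: union(2, 0) -> merged; set of 2 now {0, 2}
Step 2: find(0) -> no change; set of 0 is {0, 2}
Step 3: find(0) -> no change; set of 0 is {0, 2}
Step 4: union(3, 1) -> merged; set of 3 now {1, 3}
Step 5: find(1) -> no change; set of 1 is {1, 3}
Step 6: find(3) -> no change; set of 3 is {1, 3}
Step 7: union(2, 3) -> merged; set of 2 now {0, 1, 2, 3}
Step 8: find(0) -> no change; set of 0 is {0, 1, 2, 3}
Step 9: find(0) -> no change; set of 0 is {0, 1, 2, 3}
Step 10: find(4) -> no change; set of 4 is {4}
Step 11: union(3, 2) -> already same set; set of 3 now {0, 1, 2, 3}
Set of 2: {0, 1, 2, 3}; 4 is not a member.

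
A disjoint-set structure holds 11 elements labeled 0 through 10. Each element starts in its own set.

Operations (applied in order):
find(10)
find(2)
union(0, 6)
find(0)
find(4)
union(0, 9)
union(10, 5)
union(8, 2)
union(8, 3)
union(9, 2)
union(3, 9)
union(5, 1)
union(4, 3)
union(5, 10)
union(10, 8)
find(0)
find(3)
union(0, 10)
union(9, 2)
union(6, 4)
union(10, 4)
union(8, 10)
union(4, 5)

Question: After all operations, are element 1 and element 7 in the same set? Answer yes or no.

Answer: no

Derivation:
Step 1: find(10) -> no change; set of 10 is {10}
Step 2: find(2) -> no change; set of 2 is {2}
Step 3: union(0, 6) -> merged; set of 0 now {0, 6}
Step 4: find(0) -> no change; set of 0 is {0, 6}
Step 5: find(4) -> no change; set of 4 is {4}
Step 6: union(0, 9) -> merged; set of 0 now {0, 6, 9}
Step 7: union(10, 5) -> merged; set of 10 now {5, 10}
Step 8: union(8, 2) -> merged; set of 8 now {2, 8}
Step 9: union(8, 3) -> merged; set of 8 now {2, 3, 8}
Step 10: union(9, 2) -> merged; set of 9 now {0, 2, 3, 6, 8, 9}
Step 11: union(3, 9) -> already same set; set of 3 now {0, 2, 3, 6, 8, 9}
Step 12: union(5, 1) -> merged; set of 5 now {1, 5, 10}
Step 13: union(4, 3) -> merged; set of 4 now {0, 2, 3, 4, 6, 8, 9}
Step 14: union(5, 10) -> already same set; set of 5 now {1, 5, 10}
Step 15: union(10, 8) -> merged; set of 10 now {0, 1, 2, 3, 4, 5, 6, 8, 9, 10}
Step 16: find(0) -> no change; set of 0 is {0, 1, 2, 3, 4, 5, 6, 8, 9, 10}
Step 17: find(3) -> no change; set of 3 is {0, 1, 2, 3, 4, 5, 6, 8, 9, 10}
Step 18: union(0, 10) -> already same set; set of 0 now {0, 1, 2, 3, 4, 5, 6, 8, 9, 10}
Step 19: union(9, 2) -> already same set; set of 9 now {0, 1, 2, 3, 4, 5, 6, 8, 9, 10}
Step 20: union(6, 4) -> already same set; set of 6 now {0, 1, 2, 3, 4, 5, 6, 8, 9, 10}
Step 21: union(10, 4) -> already same set; set of 10 now {0, 1, 2, 3, 4, 5, 6, 8, 9, 10}
Step 22: union(8, 10) -> already same set; set of 8 now {0, 1, 2, 3, 4, 5, 6, 8, 9, 10}
Step 23: union(4, 5) -> already same set; set of 4 now {0, 1, 2, 3, 4, 5, 6, 8, 9, 10}
Set of 1: {0, 1, 2, 3, 4, 5, 6, 8, 9, 10}; 7 is not a member.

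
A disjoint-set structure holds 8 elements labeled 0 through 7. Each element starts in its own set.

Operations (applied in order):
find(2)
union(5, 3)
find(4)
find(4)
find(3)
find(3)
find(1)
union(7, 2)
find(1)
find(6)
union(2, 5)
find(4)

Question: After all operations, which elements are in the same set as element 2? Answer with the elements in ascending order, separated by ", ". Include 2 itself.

Answer: 2, 3, 5, 7

Derivation:
Step 1: find(2) -> no change; set of 2 is {2}
Step 2: union(5, 3) -> merged; set of 5 now {3, 5}
Step 3: find(4) -> no change; set of 4 is {4}
Step 4: find(4) -> no change; set of 4 is {4}
Step 5: find(3) -> no change; set of 3 is {3, 5}
Step 6: find(3) -> no change; set of 3 is {3, 5}
Step 7: find(1) -> no change; set of 1 is {1}
Step 8: union(7, 2) -> merged; set of 7 now {2, 7}
Step 9: find(1) -> no change; set of 1 is {1}
Step 10: find(6) -> no change; set of 6 is {6}
Step 11: union(2, 5) -> merged; set of 2 now {2, 3, 5, 7}
Step 12: find(4) -> no change; set of 4 is {4}
Component of 2: {2, 3, 5, 7}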